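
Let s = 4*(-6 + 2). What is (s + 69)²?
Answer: 2809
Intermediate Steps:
s = -16 (s = 4*(-4) = -16)
(s + 69)² = (-16 + 69)² = 53² = 2809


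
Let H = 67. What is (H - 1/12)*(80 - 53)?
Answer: 7227/4 ≈ 1806.8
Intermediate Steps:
(H - 1/12)*(80 - 53) = (67 - 1/12)*(80 - 53) = (67 - 1*1/12)*27 = (67 - 1/12)*27 = (803/12)*27 = 7227/4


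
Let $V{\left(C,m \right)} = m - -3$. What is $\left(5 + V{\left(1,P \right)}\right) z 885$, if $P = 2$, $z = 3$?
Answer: $26550$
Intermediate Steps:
$V{\left(C,m \right)} = 3 + m$ ($V{\left(C,m \right)} = m + 3 = 3 + m$)
$\left(5 + V{\left(1,P \right)}\right) z 885 = \left(5 + \left(3 + 2\right)\right) 3 \cdot 885 = \left(5 + 5\right) 3 \cdot 885 = 10 \cdot 3 \cdot 885 = 30 \cdot 885 = 26550$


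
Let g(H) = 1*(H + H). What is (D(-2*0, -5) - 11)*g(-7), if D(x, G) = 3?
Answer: 112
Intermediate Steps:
g(H) = 2*H (g(H) = 1*(2*H) = 2*H)
(D(-2*0, -5) - 11)*g(-7) = (3 - 11)*(2*(-7)) = -8*(-14) = 112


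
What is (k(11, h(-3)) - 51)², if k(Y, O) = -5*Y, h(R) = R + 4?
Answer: 11236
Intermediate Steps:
h(R) = 4 + R
(k(11, h(-3)) - 51)² = (-5*11 - 51)² = (-55 - 51)² = (-106)² = 11236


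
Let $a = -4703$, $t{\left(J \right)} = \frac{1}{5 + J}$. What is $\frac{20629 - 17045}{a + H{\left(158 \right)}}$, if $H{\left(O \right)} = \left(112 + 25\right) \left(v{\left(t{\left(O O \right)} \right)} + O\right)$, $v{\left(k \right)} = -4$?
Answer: $\frac{3584}{16395} \approx 0.2186$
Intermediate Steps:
$H{\left(O \right)} = -548 + 137 O$ ($H{\left(O \right)} = \left(112 + 25\right) \left(-4 + O\right) = 137 \left(-4 + O\right) = -548 + 137 O$)
$\frac{20629 - 17045}{a + H{\left(158 \right)}} = \frac{20629 - 17045}{-4703 + \left(-548 + 137 \cdot 158\right)} = \frac{3584}{-4703 + \left(-548 + 21646\right)} = \frac{3584}{-4703 + 21098} = \frac{3584}{16395}$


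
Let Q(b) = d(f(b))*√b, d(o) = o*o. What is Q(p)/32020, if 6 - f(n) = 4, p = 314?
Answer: √314/8005 ≈ 0.0022136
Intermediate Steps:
f(n) = 2 (f(n) = 6 - 1*4 = 6 - 4 = 2)
d(o) = o²
Q(b) = 4*√b (Q(b) = 2²*√b = 4*√b)
Q(p)/32020 = (4*√314)/32020 = (4*√314)*(1/32020) = √314/8005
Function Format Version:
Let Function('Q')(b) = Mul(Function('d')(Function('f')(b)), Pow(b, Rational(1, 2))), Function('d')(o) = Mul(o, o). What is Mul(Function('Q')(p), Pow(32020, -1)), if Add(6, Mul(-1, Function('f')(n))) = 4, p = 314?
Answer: Mul(Rational(1, 8005), Pow(314, Rational(1, 2))) ≈ 0.0022136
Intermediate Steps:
Function('f')(n) = 2 (Function('f')(n) = Add(6, Mul(-1, 4)) = Add(6, -4) = 2)
Function('d')(o) = Pow(o, 2)
Function('Q')(b) = Mul(4, Pow(b, Rational(1, 2))) (Function('Q')(b) = Mul(Pow(2, 2), Pow(b, Rational(1, 2))) = Mul(4, Pow(b, Rational(1, 2))))
Mul(Function('Q')(p), Pow(32020, -1)) = Mul(Mul(4, Pow(314, Rational(1, 2))), Pow(32020, -1)) = Mul(Mul(4, Pow(314, Rational(1, 2))), Rational(1, 32020)) = Mul(Rational(1, 8005), Pow(314, Rational(1, 2)))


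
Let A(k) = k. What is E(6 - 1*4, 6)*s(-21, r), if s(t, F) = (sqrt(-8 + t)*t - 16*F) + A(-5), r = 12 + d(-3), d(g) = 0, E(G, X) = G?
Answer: -394 - 42*I*sqrt(29) ≈ -394.0 - 226.18*I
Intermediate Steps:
r = 12 (r = 12 + 0 = 12)
s(t, F) = -5 - 16*F + t*sqrt(-8 + t) (s(t, F) = (sqrt(-8 + t)*t - 16*F) - 5 = (t*sqrt(-8 + t) - 16*F) - 5 = (-16*F + t*sqrt(-8 + t)) - 5 = -5 - 16*F + t*sqrt(-8 + t))
E(6 - 1*4, 6)*s(-21, r) = (6 - 1*4)*(-5 - 16*12 - 21*sqrt(-8 - 21)) = (6 - 4)*(-5 - 192 - 21*I*sqrt(29)) = 2*(-5 - 192 - 21*I*sqrt(29)) = 2*(-197 - 21*I*sqrt(29)) = -394 - 42*I*sqrt(29)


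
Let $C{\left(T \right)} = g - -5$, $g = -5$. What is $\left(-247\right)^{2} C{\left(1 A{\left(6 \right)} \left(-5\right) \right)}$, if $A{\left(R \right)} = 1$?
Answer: $0$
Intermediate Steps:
$C{\left(T \right)} = 0$ ($C{\left(T \right)} = -5 - -5 = -5 + 5 = 0$)
$\left(-247\right)^{2} C{\left(1 A{\left(6 \right)} \left(-5\right) \right)} = \left(-247\right)^{2} \cdot 0 = 61009 \cdot 0 = 0$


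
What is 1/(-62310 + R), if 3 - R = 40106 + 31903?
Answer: -1/134316 ≈ -7.4451e-6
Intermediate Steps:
R = -72006 (R = 3 - (40106 + 31903) = 3 - 1*72009 = 3 - 72009 = -72006)
1/(-62310 + R) = 1/(-62310 - 72006) = 1/(-134316) = -1/134316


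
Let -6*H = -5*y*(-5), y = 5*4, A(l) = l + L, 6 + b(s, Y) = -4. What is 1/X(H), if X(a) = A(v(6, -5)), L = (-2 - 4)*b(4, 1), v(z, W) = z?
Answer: 1/66 ≈ 0.015152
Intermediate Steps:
b(s, Y) = -10 (b(s, Y) = -6 - 4 = -10)
L = 60 (L = (-2 - 4)*(-10) = -6*(-10) = 60)
A(l) = 60 + l (A(l) = l + 60 = 60 + l)
y = 20
H = -250/3 (H = -(-5*20)*(-5)/6 = -(-50)*(-5)/3 = -⅙*500 = -250/3 ≈ -83.333)
X(a) = 66 (X(a) = 60 + 6 = 66)
1/X(H) = 1/66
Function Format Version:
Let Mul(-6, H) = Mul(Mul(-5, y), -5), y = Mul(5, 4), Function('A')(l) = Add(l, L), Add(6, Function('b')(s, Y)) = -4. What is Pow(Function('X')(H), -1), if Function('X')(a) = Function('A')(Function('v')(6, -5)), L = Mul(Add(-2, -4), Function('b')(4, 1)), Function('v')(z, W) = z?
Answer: Rational(1, 66) ≈ 0.015152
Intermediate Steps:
Function('b')(s, Y) = -10 (Function('b')(s, Y) = Add(-6, -4) = -10)
L = 60 (L = Mul(Add(-2, -4), -10) = Mul(-6, -10) = 60)
Function('A')(l) = Add(60, l) (Function('A')(l) = Add(l, 60) = Add(60, l))
y = 20
H = Rational(-250, 3) (H = Mul(Rational(-1, 6), Mul(Mul(-5, 20), -5)) = Mul(Rational(-1, 6), Mul(-100, -5)) = Mul(Rational(-1, 6), 500) = Rational(-250, 3) ≈ -83.333)
Function('X')(a) = 66 (Function('X')(a) = Add(60, 6) = 66)
Pow(Function('X')(H), -1) = Pow(66, -1) = Rational(1, 66)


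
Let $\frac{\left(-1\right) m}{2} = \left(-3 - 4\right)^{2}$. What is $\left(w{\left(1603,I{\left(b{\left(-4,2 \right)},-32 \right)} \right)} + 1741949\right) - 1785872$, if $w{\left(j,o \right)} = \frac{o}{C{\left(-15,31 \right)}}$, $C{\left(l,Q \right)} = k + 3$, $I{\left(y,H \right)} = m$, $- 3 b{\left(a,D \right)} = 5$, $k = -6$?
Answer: $- \frac{131671}{3} \approx -43890.0$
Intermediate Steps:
$b{\left(a,D \right)} = - \frac{5}{3}$ ($b{\left(a,D \right)} = \left(- \frac{1}{3}\right) 5 = - \frac{5}{3}$)
$m = -98$ ($m = - 2 \left(-3 - 4\right)^{2} = - 2 \left(-7\right)^{2} = \left(-2\right) 49 = -98$)
$I{\left(y,H \right)} = -98$
$C{\left(l,Q \right)} = -3$ ($C{\left(l,Q \right)} = -6 + 3 = -3$)
$w{\left(j,o \right)} = - \frac{o}{3}$ ($w{\left(j,o \right)} = \frac{o}{-3} = o \left(- \frac{1}{3}\right) = - \frac{o}{3}$)
$\left(w{\left(1603,I{\left(b{\left(-4,2 \right)},-32 \right)} \right)} + 1741949\right) - 1785872 = \left(\left(- \frac{1}{3}\right) \left(-98\right) + 1741949\right) - 1785872 = \left(\frac{98}{3} + 1741949\right) - 1785872 = \frac{5225945}{3} - 1785872 = - \frac{131671}{3}$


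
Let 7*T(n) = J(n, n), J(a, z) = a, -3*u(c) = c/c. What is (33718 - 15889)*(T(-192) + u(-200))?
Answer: -494967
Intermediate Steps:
u(c) = -⅓ (u(c) = -c/(3*c) = -⅓*1 = -⅓)
T(n) = n/7
(33718 - 15889)*(T(-192) + u(-200)) = (33718 - 15889)*((⅐)*(-192) - ⅓) = 17829*(-192/7 - ⅓) = 17829*(-583/21) = -494967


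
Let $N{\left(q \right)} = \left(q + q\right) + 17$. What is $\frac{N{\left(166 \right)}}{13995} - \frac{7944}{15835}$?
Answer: $- \frac{21129973}{44322165} \approx -0.47674$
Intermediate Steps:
$N{\left(q \right)} = 17 + 2 q$ ($N{\left(q \right)} = 2 q + 17 = 17 + 2 q$)
$\frac{N{\left(166 \right)}}{13995} - \frac{7944}{15835} = \frac{17 + 2 \cdot 166}{13995} - \frac{7944}{15835} = \left(17 + 332\right) \frac{1}{13995} - \frac{7944}{15835} = 349 \cdot \frac{1}{13995} - \frac{7944}{15835} = \frac{349}{13995} - \frac{7944}{15835} = - \frac{21129973}{44322165}$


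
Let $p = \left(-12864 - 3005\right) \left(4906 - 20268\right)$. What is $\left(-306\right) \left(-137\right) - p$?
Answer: $-243737656$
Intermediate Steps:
$p = 243779578$ ($p = \left(-15869\right) \left(-15362\right) = 243779578$)
$\left(-306\right) \left(-137\right) - p = \left(-306\right) \left(-137\right) - 243779578 = 41922 - 243779578 = -243737656$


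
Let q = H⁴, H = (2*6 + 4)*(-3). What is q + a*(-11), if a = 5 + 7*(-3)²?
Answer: 5307668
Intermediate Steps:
H = -48 (H = (12 + 4)*(-3) = 16*(-3) = -48)
q = 5308416 (q = (-48)⁴ = 5308416)
a = 68 (a = 5 + 7*9 = 5 + 63 = 68)
q + a*(-11) = 5308416 + 68*(-11) = 5308416 - 748 = 5307668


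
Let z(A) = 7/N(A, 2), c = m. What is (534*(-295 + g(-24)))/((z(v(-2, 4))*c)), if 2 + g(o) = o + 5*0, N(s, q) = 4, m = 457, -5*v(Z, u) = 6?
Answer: -685656/3199 ≈ -214.33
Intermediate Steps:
v(Z, u) = -6/5 (v(Z, u) = -⅕*6 = -6/5)
g(o) = -2 + o (g(o) = -2 + (o + 5*0) = -2 + (o + 0) = -2 + o)
c = 457
z(A) = 7/4
(534*(-295 + g(-24)))/((z(v(-2, 4))*c)) = (534*(-295 + (-2 - 24)))/(((7/4)*457)) = (534*(-295 - 26))/(3199/4) = (534*(-321))*(4/3199) = -171414*4/3199 = -685656/3199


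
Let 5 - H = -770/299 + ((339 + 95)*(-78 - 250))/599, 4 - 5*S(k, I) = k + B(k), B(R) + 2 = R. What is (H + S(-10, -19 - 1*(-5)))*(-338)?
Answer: -5830670066/68885 ≈ -84644.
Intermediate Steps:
B(R) = -2 + R
S(k, I) = 6/5 - 2*k/5 (S(k, I) = 4/5 - (k + (-2 + k))/5 = 4/5 - (-2 + 2*k)/5 = 4/5 + (2/5 - 2*k/5) = 6/5 - 2*k/5)
H = 43919983/179101 (H = 5 - (-770/299 + ((339 + 95)*(-78 - 250))/599) = 5 - (-770*1/299 + (434*(-328))*(1/599)) = 5 - (-770/299 - 142352*1/599) = 5 - (-770/299 - 142352/599) = 5 - 1*(-43024478/179101) = 5 + 43024478/179101 = 43919983/179101 ≈ 245.22)
(H + S(-10, -19 - 1*(-5)))*(-338) = (43919983/179101 + (6/5 - 2/5*(-10)))*(-338) = (43919983/179101 + (6/5 + 4))*(-338) = (43919983/179101 + 26/5)*(-338) = (224256541/895505)*(-338) = -5830670066/68885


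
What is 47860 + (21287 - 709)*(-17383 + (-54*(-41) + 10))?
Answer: -311894042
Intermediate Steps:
47860 + (21287 - 709)*(-17383 + (-54*(-41) + 10)) = 47860 + 20578*(-17383 + (2214 + 10)) = 47860 + 20578*(-17383 + 2224) = 47860 + 20578*(-15159) = 47860 - 311941902 = -311894042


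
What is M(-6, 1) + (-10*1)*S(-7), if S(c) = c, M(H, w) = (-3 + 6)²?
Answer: 79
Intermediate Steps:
M(H, w) = 9 (M(H, w) = 3² = 9)
M(-6, 1) + (-10*1)*S(-7) = 9 - 10*1*(-7) = 9 - 10*(-7) = 9 + 70 = 79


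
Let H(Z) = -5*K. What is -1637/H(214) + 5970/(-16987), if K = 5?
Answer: 27658469/424675 ≈ 65.129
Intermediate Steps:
H(Z) = -25 (H(Z) = -5*5 = -25)
-1637/H(214) + 5970/(-16987) = -1637/(-25) + 5970/(-16987) = -1637*(-1/25) + 5970*(-1/16987) = 1637/25 - 5970/16987 = 27658469/424675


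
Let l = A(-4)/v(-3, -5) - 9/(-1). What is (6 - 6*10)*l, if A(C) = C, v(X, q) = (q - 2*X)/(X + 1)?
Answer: -918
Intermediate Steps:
v(X, q) = (q - 2*X)/(1 + X)
l = 17 (l = -4*(1 - 3)/(-5 - 2*(-3)) - 9/(-1) = -4*(-2/(-5 + 6)) - 9*(-1) = -4/((-1/2*1)) + 9 = -4/(-1/2) + 9 = -4*(-2) + 9 = 8 + 9 = 17)
(6 - 6*10)*l = (6 - 6*10)*17 = (6 - 60)*17 = -54*17 = -918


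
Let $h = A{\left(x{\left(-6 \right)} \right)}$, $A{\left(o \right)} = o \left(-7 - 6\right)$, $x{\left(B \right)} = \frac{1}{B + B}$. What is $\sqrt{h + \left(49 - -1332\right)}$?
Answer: $\frac{\sqrt{49755}}{6} \approx 37.176$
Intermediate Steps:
$x{\left(B \right)} = \frac{1}{2 B}$
$A{\left(o \right)} = - 13 o$ ($A{\left(o \right)} = o \left(-13\right) = - 13 o$)
$h = \frac{13}{12}$ ($h = - 13 \frac{1}{2 \left(-6\right)} = - 13 \cdot \frac{1}{2} \left(- \frac{1}{6}\right) = \left(-13\right) \left(- \frac{1}{12}\right) = \frac{13}{12} \approx 1.0833$)
$\sqrt{h + \left(49 - -1332\right)} = \sqrt{\frac{13}{12} + \left(49 - -1332\right)} = \sqrt{\frac{13}{12} + \left(49 + 1332\right)} = \sqrt{\frac{13}{12} + 1381} = \sqrt{\frac{16585}{12}} = \frac{\sqrt{49755}}{6}$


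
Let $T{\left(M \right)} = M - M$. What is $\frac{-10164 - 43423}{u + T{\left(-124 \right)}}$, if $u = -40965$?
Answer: $\frac{53587}{40965} \approx 1.3081$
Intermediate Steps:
$T{\left(M \right)} = 0$
$\frac{-10164 - 43423}{u + T{\left(-124 \right)}} = \frac{-10164 - 43423}{-40965 + 0} = - \frac{53587}{-40965} = \left(-53587\right) \left(- \frac{1}{40965}\right) = \frac{53587}{40965}$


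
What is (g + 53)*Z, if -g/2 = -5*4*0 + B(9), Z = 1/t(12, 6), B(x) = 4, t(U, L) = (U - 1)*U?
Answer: 15/44 ≈ 0.34091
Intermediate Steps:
t(U, L) = U*(-1 + U) (t(U, L) = (-1 + U)*U = U*(-1 + U))
Z = 1/132 (Z = 1/(12*(-1 + 12)) = 1/(12*11) = 1/132 ≈ 0.0075758)
g = -8 (g = -2*(-5*4*0 + 4) = -2*(-20*0 + 4) = -2*(0 + 4) = -2*4 = -8)
(g + 53)*Z = (-8 + 53)*(1/132) = 45*(1/132) = 15/44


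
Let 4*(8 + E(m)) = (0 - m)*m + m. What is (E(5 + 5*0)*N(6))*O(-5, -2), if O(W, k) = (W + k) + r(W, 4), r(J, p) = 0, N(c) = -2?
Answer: -182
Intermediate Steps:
E(m) = -8 - m²/4 + m/4 (E(m) = -8 + ((0 - m)*m + m)/4 = -8 + ((-m)*m + m)/4 = -8 + (-m² + m)/4 = -8 + (m - m²)/4 = -8 + (-m²/4 + m/4) = -8 - m²/4 + m/4)
O(W, k) = W + k (O(W, k) = (W + k) + 0 = W + k)
(E(5 + 5*0)*N(6))*O(-5, -2) = ((-8 - (5 + 5*0)²/4 + (5 + 5*0)/4)*(-2))*(-5 - 2) = ((-8 - (5 + 0)²/4 + (5 + 0)/4)*(-2))*(-7) = ((-8 - ¼*5² + (¼)*5)*(-2))*(-7) = ((-8 - ¼*25 + 5/4)*(-2))*(-7) = ((-8 - 25/4 + 5/4)*(-2))*(-7) = -13*(-2)*(-7) = 26*(-7) = -182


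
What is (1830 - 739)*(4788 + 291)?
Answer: 5541189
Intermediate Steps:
(1830 - 739)*(4788 + 291) = 1091*5079 = 5541189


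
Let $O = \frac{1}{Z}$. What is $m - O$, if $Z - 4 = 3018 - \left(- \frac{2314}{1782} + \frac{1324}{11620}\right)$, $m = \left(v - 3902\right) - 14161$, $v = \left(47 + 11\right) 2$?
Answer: $- \frac{140436623146733}{7825074974} \approx -17947.0$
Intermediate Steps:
$v = 116$ ($v = 58 \cdot 2 = 116$)
$m = -17947$ ($m = \left(116 - 3902\right) - 14161 = -3786 - 14161 = -17947$)
$Z = \frac{7825074974}{2588355}$ ($Z = 4 - \left(-3018 - \frac{1157}{891} + \frac{331}{2905}\right) = 4 + \left(3018 - \left(- \frac{1157}{891} + \frac{331}{2905}\right)\right) = 4 + \left(3018 - - \frac{3066164}{2588355}\right) = 4 + \left(3018 + \frac{3066164}{2588355}\right) = 4 + \frac{7814721554}{2588355} = \frac{7825074974}{2588355} \approx 3023.2$)
$O = \frac{2588355}{7825074974}$ ($O = \frac{1}{\frac{7825074974}{2588355}} = \frac{2588355}{7825074974} \approx 0.00033078$)
$m - O = -17947 - \frac{2588355}{7825074974} = - \frac{140436623146733}{7825074974}$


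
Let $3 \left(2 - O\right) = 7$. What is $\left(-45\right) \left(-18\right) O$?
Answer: $-270$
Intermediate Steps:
$O = - \frac{1}{3}$ ($O = 2 - \frac{7}{3} = - \frac{1}{3} \approx -0.33333$)
$\left(-45\right) \left(-18\right) O = \left(-45\right) \left(-18\right) \left(- \frac{1}{3}\right) = 810 \left(- \frac{1}{3}\right) = -270$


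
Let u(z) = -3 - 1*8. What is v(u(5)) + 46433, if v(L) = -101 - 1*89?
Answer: 46243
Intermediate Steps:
u(z) = -11 (u(z) = -3 - 8 = -11)
v(L) = -190 (v(L) = -101 - 89 = -190)
v(u(5)) + 46433 = -190 + 46433 = 46243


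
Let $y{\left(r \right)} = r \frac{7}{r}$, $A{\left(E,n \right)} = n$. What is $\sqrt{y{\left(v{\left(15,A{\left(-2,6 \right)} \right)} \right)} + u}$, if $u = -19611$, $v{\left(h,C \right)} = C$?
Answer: $26 i \sqrt{29} \approx 140.01 i$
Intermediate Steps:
$y{\left(r \right)} = 7$
$\sqrt{y{\left(v{\left(15,A{\left(-2,6 \right)} \right)} \right)} + u} = \sqrt{7 - 19611} = \sqrt{-19604} = 26 i \sqrt{29}$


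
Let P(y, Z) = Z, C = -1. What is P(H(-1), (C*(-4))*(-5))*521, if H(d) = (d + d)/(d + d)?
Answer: -10420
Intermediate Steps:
H(d) = 1 (H(d) = (2*d)/((2*d)) = (2*d)*(1/(2*d)) = 1)
P(H(-1), (C*(-4))*(-5))*521 = (-1*(-4)*(-5))*521 = (4*(-5))*521 = -20*521 = -10420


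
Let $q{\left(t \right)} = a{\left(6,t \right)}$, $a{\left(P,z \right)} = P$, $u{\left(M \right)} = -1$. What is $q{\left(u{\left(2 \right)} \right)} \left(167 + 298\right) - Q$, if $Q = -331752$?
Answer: $334542$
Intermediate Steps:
$q{\left(t \right)} = 6$
$q{\left(u{\left(2 \right)} \right)} \left(167 + 298\right) - Q = 6 \left(167 + 298\right) - -331752 = 6 \cdot 465 + 331752 = 2790 + 331752 = 334542$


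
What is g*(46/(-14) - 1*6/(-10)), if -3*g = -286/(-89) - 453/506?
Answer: 4906753/2364285 ≈ 2.0754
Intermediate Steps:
g = -104399/135102 (g = -(-286/(-89) - 453/506)/3 = -(-286*(-1/89) - 453*1/506)/3 = -(286/89 - 453/506)/3 = -⅓*104399/45034 = -104399/135102 ≈ -0.77274)
g*(46/(-14) - 1*6/(-10)) = -104399*(46/(-14) - 1*6/(-10))/135102 = -104399*(46*(-1/14) - 6*(-⅒))/135102 = -104399*(-23/7 + ⅗)/135102 = -104399/135102*(-94/35) = 4906753/2364285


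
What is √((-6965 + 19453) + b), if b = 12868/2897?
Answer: 2*√26211044947/2897 ≈ 111.77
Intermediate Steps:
b = 12868/2897 (b = 12868*(1/2897) = 12868/2897 ≈ 4.4418)
√((-6965 + 19453) + b) = √((-6965 + 19453) + 12868/2897) = √(12488 + 12868/2897) = √(36190604/2897) = 2*√26211044947/2897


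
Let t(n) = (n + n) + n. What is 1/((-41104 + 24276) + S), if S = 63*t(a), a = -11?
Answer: -1/18907 ≈ -5.2890e-5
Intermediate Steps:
t(n) = 3*n (t(n) = 2*n + n = 3*n)
S = -2079 (S = 63*(3*(-11)) = 63*(-33) = -2079)
1/((-41104 + 24276) + S) = 1/((-41104 + 24276) - 2079) = 1/(-16828 - 2079) = 1/(-18907) = -1/18907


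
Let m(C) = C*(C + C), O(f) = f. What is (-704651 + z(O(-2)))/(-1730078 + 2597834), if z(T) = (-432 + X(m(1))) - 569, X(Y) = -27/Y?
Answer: -1411331/1735512 ≈ -0.81321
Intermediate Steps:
m(C) = 2*C**2 (m(C) = C*(2*C) = 2*C**2)
z(T) = -2029/2 (z(T) = (-432 - 27/(2*1**2)) - 569 = (-432 - 27/(2*1)) - 569 = (-432 - 27/2) - 569 = -891/2 - 569 = -2029/2)
(-704651 + z(O(-2)))/(-1730078 + 2597834) = (-704651 - 2029/2)/(-1730078 + 2597834) = -1411331/2/867756 = -1411331/2*1/867756 = -1411331/1735512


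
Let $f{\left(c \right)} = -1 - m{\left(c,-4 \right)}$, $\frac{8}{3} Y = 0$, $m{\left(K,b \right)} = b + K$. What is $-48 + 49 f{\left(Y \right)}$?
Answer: $99$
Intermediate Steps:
$m{\left(K,b \right)} = K + b$
$Y = 0$ ($Y = \frac{3}{8} \cdot 0 = 0$)
$f{\left(c \right)} = 3 - c$ ($f{\left(c \right)} = -1 - \left(c - 4\right) = -1 - \left(-4 + c\right) = 3 - c$)
$-48 + 49 f{\left(Y \right)} = -48 + 49 \left(3 - 0\right) = -48 + 49 \left(3 + 0\right) = -48 + 49 \cdot 3 = -48 + 147 = 99$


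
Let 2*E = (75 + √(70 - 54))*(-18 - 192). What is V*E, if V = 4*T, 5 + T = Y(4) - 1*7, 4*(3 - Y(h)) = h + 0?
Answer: 331800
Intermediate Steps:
Y(h) = 3 - h/4 (Y(h) = 3 - (h + 0)/4 = 3 - h/4)
T = -10 (T = -5 + ((3 - ¼*4) - 1*7) = -5 + ((3 - 1) - 7) = -5 + (2 - 7) = -5 - 5 = -10)
E = -8295 (E = ((75 + √(70 - 54))*(-18 - 192))/2 = ((75 + √16)*(-210))/2 = ((75 + 4)*(-210))/2 = (79*(-210))/2 = (½)*(-16590) = -8295)
V = -40 (V = 4*(-10) = -40)
V*E = -40*(-8295) = 331800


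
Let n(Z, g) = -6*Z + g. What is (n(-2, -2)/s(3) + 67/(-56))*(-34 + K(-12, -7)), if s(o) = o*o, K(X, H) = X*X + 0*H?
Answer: -2365/252 ≈ -9.3849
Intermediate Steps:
K(X, H) = X² (K(X, H) = X² + 0 = X²)
n(Z, g) = g - 6*Z
s(o) = o²
(n(-2, -2)/s(3) + 67/(-56))*(-34 + K(-12, -7)) = ((-2 - 6*(-2))/(3²) + 67/(-56))*(-34 + (-12)²) = ((-2 + 12)/9 + 67*(-1/56))*(-34 + 144) = (10*(⅑) - 67/56)*110 = (10/9 - 67/56)*110 = -43/504*110 = -2365/252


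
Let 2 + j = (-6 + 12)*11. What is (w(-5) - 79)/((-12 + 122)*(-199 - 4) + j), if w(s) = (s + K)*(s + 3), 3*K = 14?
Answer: 235/66798 ≈ 0.0035181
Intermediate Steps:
K = 14/3 (K = (1/3)*14 = 14/3 ≈ 4.6667)
w(s) = (3 + s)*(14/3 + s) (w(s) = (s + 14/3)*(s + 3) = (14/3 + s)*(3 + s) = (3 + s)*(14/3 + s))
j = 64 (j = -2 + (-6 + 12)*11 = -2 + 6*11 = -2 + 66 = 64)
(w(-5) - 79)/((-12 + 122)*(-199 - 4) + j) = ((14 + (-5)**2 + (23/3)*(-5)) - 79)/((-12 + 122)*(-199 - 4) + 64) = ((14 + 25 - 115/3) - 79)/(110*(-203) + 64) = (2/3 - 79)/(-22330 + 64) = -235/3/(-22266) = -235/3*(-1/22266) = 235/66798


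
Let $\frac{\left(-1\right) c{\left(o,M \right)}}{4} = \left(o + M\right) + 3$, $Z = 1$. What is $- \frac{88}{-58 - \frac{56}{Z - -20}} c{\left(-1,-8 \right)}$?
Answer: $\frac{3168}{91} \approx 34.813$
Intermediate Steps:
$c{\left(o,M \right)} = -12 - 4 M - 4 o$ ($c{\left(o,M \right)} = - 4 \left(\left(o + M\right) + 3\right) = - 4 \left(\left(M + o\right) + 3\right) = - 4 \left(3 + M + o\right) = -12 - 4 M - 4 o$)
$- \frac{88}{-58 - \frac{56}{Z - -20}} c{\left(-1,-8 \right)} = - \frac{88}{-58 - \frac{56}{1 - -20}} \left(-12 - -32 - -4\right) = - \frac{88}{-58 - \frac{56}{1 + 20}} \left(-12 + 32 + 4\right) = - \frac{88}{-58 - \frac{56}{21}} \cdot 24 = - \frac{88}{-58 - \frac{8}{3}} \cdot 24 = - \frac{88}{- \frac{182}{3}} \cdot 24 = \left(-88\right) \left(- \frac{3}{182}\right) 24 = \frac{132}{91} \cdot 24 = \frac{3168}{91}$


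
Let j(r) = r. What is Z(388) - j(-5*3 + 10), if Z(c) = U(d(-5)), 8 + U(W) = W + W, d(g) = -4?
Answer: -11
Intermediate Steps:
U(W) = -8 + 2*W (U(W) = -8 + (W + W) = -8 + 2*W)
Z(c) = -16 (Z(c) = -8 + 2*(-4) = -8 - 8 = -16)
Z(388) - j(-5*3 + 10) = -16 - (-5*3 + 10) = -16 - (-15 + 10) = -16 - 1*(-5) = -16 + 5 = -11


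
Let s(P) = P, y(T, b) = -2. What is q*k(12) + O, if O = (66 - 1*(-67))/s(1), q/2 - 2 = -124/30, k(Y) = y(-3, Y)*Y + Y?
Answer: 921/5 ≈ 184.20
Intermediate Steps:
k(Y) = -Y (k(Y) = -2*Y + Y = -Y)
q = -64/15 (q = 4 + 2*(-124/30) = 4 + 2*(-124*1/30) = 4 + 2*(-62/15) = 4 - 124/15 = -64/15 ≈ -4.2667)
O = 133 (O = (66 - 1*(-67))/1 = (66 + 67)*1 = 133*1 = 133)
q*k(12) + O = -(-64)*12/15 + 133 = -64/15*(-12) + 133 = 256/5 + 133 = 921/5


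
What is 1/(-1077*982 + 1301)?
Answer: -1/1056313 ≈ -9.4669e-7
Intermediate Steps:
1/(-1077*982 + 1301) = 1/(-1057614 + 1301) = 1/(-1056313) = -1/1056313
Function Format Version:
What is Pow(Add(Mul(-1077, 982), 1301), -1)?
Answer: Rational(-1, 1056313) ≈ -9.4669e-7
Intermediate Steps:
Pow(Add(Mul(-1077, 982), 1301), -1) = Pow(Add(-1057614, 1301), -1) = Pow(-1056313, -1) = Rational(-1, 1056313)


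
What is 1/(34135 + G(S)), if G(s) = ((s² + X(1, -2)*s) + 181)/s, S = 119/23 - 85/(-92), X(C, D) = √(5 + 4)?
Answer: 51612/1763777161 ≈ 2.9262e-5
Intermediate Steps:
X(C, D) = 3 (X(C, D) = √9 = 3)
S = 561/92 (S = 119*(1/23) - 85*(-1/92) = 119/23 + 85/92 = 561/92 ≈ 6.0978)
G(s) = (181 + s² + 3*s)/s (G(s) = ((s² + 3*s) + 181)/s = (181 + s² + 3*s)/s)
1/(34135 + G(S)) = 1/(34135 + (3 + 561/92 + 181/(561/92))) = 1/(34135 + (3 + 561/92 + 181*(92/561))) = 1/(34135 + (3 + 561/92 + 16652/561)) = 1/(34135 + 2001541/51612) = 1/(1763777161/51612) = 51612/1763777161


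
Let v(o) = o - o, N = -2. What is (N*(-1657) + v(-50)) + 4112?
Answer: 7426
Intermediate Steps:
v(o) = 0
(N*(-1657) + v(-50)) + 4112 = (-2*(-1657) + 0) + 4112 = (3314 + 0) + 4112 = 3314 + 4112 = 7426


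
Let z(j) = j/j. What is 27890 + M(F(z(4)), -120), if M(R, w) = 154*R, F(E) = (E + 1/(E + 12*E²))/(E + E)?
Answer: 363648/13 ≈ 27973.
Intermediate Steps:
z(j) = 1
F(E) = (E + 1/(E + 12*E²))/(2*E) (F(E) = (E + 1/(E + 12*E²))/((2*E)) = (E + 1/(E + 12*E²))*(1/(2*E)) = (E + 1/(E + 12*E²))/(2*E))
27890 + M(F(z(4)), -120) = 27890 + 154*((½)*(1 + 1² + 12*1³)/(1²*(1 + 12*1))) = 27890 + 154*((½)*1*(1 + 1 + 12*1)/(1 + 12)) = 27890 + 154*((½)*1*(1 + 1 + 12)/13) = 27890 + 154*((½)*1*(1/13)*14) = 27890 + 154*(7/13) = 27890 + 1078/13 = 363648/13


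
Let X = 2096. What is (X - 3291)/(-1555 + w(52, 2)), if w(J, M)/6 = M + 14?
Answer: 1195/1459 ≈ 0.81905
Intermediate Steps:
w(J, M) = 84 + 6*M (w(J, M) = 6*(M + 14) = 6*(14 + M) = 84 + 6*M)
(X - 3291)/(-1555 + w(52, 2)) = (2096 - 3291)/(-1555 + (84 + 6*2)) = -1195/(-1555 + (84 + 12)) = -1195/(-1555 + 96) = -1195/(-1459) = -1195*(-1/1459) = 1195/1459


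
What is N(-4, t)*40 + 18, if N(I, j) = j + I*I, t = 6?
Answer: 898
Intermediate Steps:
N(I, j) = j + I²
N(-4, t)*40 + 18 = (6 + (-4)²)*40 + 18 = (6 + 16)*40 + 18 = 22*40 + 18 = 880 + 18 = 898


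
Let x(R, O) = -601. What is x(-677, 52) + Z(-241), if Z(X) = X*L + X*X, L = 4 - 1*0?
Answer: 56516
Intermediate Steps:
L = 4 (L = 4 + 0 = 4)
Z(X) = X**2 + 4*X (Z(X) = X*4 + X*X = 4*X + X**2 = X**2 + 4*X)
x(-677, 52) + Z(-241) = -601 - 241*(4 - 241) = -601 - 241*(-237) = -601 + 57117 = 56516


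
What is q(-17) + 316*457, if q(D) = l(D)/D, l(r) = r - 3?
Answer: 2455024/17 ≈ 1.4441e+5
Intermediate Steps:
l(r) = -3 + r
q(D) = (-3 + D)/D
q(-17) + 316*457 = (-3 - 17)/(-17) + 316*457 = -1/17*(-20) + 144412 = 20/17 + 144412 = 2455024/17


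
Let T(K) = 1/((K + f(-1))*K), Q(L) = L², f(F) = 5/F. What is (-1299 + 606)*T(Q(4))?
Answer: -63/16 ≈ -3.9375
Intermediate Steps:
T(K) = 1/(K*(-5 + K)) (T(K) = 1/((K + 5/(-1))*K) = 1/((K + 5*(-1))*K) = 1/((K - 5)*K) = 1/((-5 + K)*K) = 1/(K*(-5 + K)))
(-1299 + 606)*T(Q(4)) = (-1299 + 606)*(1/((4²)*(-5 + 4²))) = -693/(16*(-5 + 16)) = -693/(16*11) = -693*1/176 = -63/16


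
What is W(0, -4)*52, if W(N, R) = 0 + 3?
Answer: 156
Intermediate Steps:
W(N, R) = 3
W(0, -4)*52 = 3*52 = 156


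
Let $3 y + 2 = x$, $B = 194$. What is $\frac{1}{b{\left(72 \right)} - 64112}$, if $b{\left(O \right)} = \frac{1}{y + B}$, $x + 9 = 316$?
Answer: $- \frac{887}{56867341} \approx -1.5598 \cdot 10^{-5}$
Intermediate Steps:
$x = 307$ ($x = -9 + 316 = 307$)
$y = \frac{305}{3}$ ($y = - \frac{2}{3} + \frac{1}{3} \cdot 307 = - \frac{2}{3} + \frac{307}{3} = \frac{305}{3} \approx 101.67$)
$b{\left(O \right)} = \frac{3}{887}$ ($b{\left(O \right)} = \frac{1}{\frac{305}{3} + 194} = \frac{1}{\frac{887}{3}} = \frac{3}{887}$)
$\frac{1}{b{\left(72 \right)} - 64112} = \frac{1}{\frac{3}{887} - 64112} = \frac{1}{- \frac{56867341}{887}} = - \frac{887}{56867341}$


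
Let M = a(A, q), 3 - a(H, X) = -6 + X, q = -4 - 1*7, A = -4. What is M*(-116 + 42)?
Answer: -1480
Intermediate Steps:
q = -11 (q = -4 - 7 = -11)
a(H, X) = 9 - X (a(H, X) = 3 - (-6 + X) = 3 + (6 - X) = 9 - X)
M = 20 (M = 9 - 1*(-11) = 9 + 11 = 20)
M*(-116 + 42) = 20*(-116 + 42) = 20*(-74) = -1480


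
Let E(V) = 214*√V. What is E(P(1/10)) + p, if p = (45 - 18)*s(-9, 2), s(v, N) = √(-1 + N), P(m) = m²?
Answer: 242/5 ≈ 48.400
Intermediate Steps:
p = 27 (p = (45 - 18)*√(-1 + 2) = 27*√1 = 27*1 = 27)
E(P(1/10)) + p = 214*√((1/10)²) + 27 = 214*√((⅒)²) + 27 = 214*√(1/100) + 27 = 214*(⅒) + 27 = 107/5 + 27 = 242/5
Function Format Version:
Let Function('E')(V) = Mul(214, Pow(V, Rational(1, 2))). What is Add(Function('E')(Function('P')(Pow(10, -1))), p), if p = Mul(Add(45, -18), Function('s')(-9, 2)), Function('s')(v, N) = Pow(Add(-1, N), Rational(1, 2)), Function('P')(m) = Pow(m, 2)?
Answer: Rational(242, 5) ≈ 48.400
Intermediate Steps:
p = 27 (p = Mul(Add(45, -18), Pow(Add(-1, 2), Rational(1, 2))) = Mul(27, Pow(1, Rational(1, 2))) = Mul(27, 1) = 27)
Add(Function('E')(Function('P')(Pow(10, -1))), p) = Add(Mul(214, Pow(Pow(Pow(10, -1), 2), Rational(1, 2))), 27) = Add(Mul(214, Pow(Pow(Rational(1, 10), 2), Rational(1, 2))), 27) = Add(Mul(214, Pow(Rational(1, 100), Rational(1, 2))), 27) = Add(Mul(214, Rational(1, 10)), 27) = Add(Rational(107, 5), 27) = Rational(242, 5)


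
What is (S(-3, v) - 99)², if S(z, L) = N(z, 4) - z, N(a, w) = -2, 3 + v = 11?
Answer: 9604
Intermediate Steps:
v = 8 (v = -3 + 11 = 8)
S(z, L) = -2 - z
(S(-3, v) - 99)² = ((-2 - 1*(-3)) - 99)² = ((-2 + 3) - 99)² = (1 - 99)² = (-98)² = 9604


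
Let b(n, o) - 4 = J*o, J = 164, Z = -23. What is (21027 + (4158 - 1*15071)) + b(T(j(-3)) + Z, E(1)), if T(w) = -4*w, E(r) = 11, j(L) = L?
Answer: 11922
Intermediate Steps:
b(n, o) = 4 + 164*o
(21027 + (4158 - 1*15071)) + b(T(j(-3)) + Z, E(1)) = (21027 + (4158 - 1*15071)) + (4 + 164*11) = (21027 + (4158 - 15071)) + (4 + 1804) = (21027 - 10913) + 1808 = 10114 + 1808 = 11922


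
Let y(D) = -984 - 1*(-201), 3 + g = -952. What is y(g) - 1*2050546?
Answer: -2051329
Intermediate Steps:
g = -955 (g = -3 - 952 = -955)
y(D) = -783 (y(D) = -984 + 201 = -783)
y(g) - 1*2050546 = -783 - 1*2050546 = -783 - 2050546 = -2051329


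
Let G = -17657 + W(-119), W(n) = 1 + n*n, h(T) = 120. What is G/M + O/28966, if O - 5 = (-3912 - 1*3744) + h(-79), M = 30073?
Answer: -327715933/871094518 ≈ -0.37621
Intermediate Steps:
W(n) = 1 + n**2
O = -7531 (O = 5 + ((-3912 - 1*3744) + 120) = 5 + ((-3912 - 3744) + 120) = 5 + (-7656 + 120) = 5 - 7536 = -7531)
G = -3495 (G = -17657 + (1 + (-119)**2) = -17657 + (1 + 14161) = -17657 + 14162 = -3495)
G/M + O/28966 = -3495/30073 - 7531/28966 = -327715933/871094518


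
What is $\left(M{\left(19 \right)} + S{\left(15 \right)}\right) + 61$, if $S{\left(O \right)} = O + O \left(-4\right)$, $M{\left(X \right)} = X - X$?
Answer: $16$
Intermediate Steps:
$M{\left(X \right)} = 0$
$S{\left(O \right)} = - 3 O$ ($S{\left(O \right)} = O - 4 O = - 3 O$)
$\left(M{\left(19 \right)} + S{\left(15 \right)}\right) + 61 = \left(0 - 45\right) + 61 = -45 + 61 = 16$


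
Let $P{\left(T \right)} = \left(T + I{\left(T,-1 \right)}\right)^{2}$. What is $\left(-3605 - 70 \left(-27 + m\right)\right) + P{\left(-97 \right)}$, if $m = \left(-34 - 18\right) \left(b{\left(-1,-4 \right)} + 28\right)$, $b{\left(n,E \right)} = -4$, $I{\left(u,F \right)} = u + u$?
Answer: $170326$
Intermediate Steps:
$I{\left(u,F \right)} = 2 u$
$P{\left(T \right)} = 9 T^{2}$ ($P{\left(T \right)} = \left(T + 2 T\right)^{2} = \left(3 T\right)^{2} = 9 T^{2}$)
$m = -1248$ ($m = \left(-34 - 18\right) \left(-4 + 28\right) = \left(-52\right) 24 = -1248$)
$\left(-3605 - 70 \left(-27 + m\right)\right) + P{\left(-97 \right)} = \left(-3605 - 70 \left(-27 - 1248\right)\right) + 9 \left(-97\right)^{2} = \left(-3605 - -89250\right) + 9 \cdot 9409 = \left(-3605 + 89250\right) + 84681 = 85645 + 84681 = 170326$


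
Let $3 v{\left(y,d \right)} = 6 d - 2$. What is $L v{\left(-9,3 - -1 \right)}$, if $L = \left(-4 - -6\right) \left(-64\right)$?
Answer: $- \frac{2816}{3} \approx -938.67$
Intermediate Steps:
$v{\left(y,d \right)} = - \frac{2}{3} + 2 d$ ($v{\left(y,d \right)} = \frac{6 d - 2}{3} = \frac{-2 + 6 d}{3} = - \frac{2}{3} + 2 d$)
$L = -128$ ($L = \left(-4 + 6\right) \left(-64\right) = 2 \left(-64\right) = -128$)
$L v{\left(-9,3 - -1 \right)} = - 128 \left(- \frac{2}{3} + 2 \left(3 - -1\right)\right) = - 128 \left(- \frac{2}{3} + 2 \left(3 + 1\right)\right) = - 128 \left(- \frac{2}{3} + 2 \cdot 4\right) = - 128 \left(- \frac{2}{3} + 8\right) = \left(-128\right) \frac{22}{3} = - \frac{2816}{3}$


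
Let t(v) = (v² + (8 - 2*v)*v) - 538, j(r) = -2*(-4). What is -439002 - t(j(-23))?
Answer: -438464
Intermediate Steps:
j(r) = 8
t(v) = -538 + v² + v*(8 - 2*v) (t(v) = (v² + v*(8 - 2*v)) - 538 = -538 + v² + v*(8 - 2*v))
-439002 - t(j(-23)) = -439002 - (-538 - 1*8² + 8*8) = -439002 - (-538 - 1*64 + 64) = -439002 - (-538 - 64 + 64) = -439002 - 1*(-538) = -439002 + 538 = -438464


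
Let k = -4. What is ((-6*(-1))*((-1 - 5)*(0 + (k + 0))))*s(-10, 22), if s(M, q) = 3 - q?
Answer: -2736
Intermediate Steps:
((-6*(-1))*((-1 - 5)*(0 + (k + 0))))*s(-10, 22) = ((-6*(-1))*((-1 - 5)*(0 + (-4 + 0))))*(3 - 1*22) = (6*(-6*(0 - 4)))*(3 - 22) = (6*(-6*(-4)))*(-19) = (6*24)*(-19) = 144*(-19) = -2736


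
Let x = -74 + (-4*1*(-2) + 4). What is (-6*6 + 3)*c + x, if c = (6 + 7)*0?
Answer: -62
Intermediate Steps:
c = 0 (c = 13*0 = 0)
x = -62 (x = -74 + (-4*(-2) + 4) = -74 + (8 + 4) = -74 + 12 = -62)
(-6*6 + 3)*c + x = (-6*6 + 3)*0 - 62 = (-36 + 3)*0 - 62 = -33*0 - 62 = 0 - 62 = -62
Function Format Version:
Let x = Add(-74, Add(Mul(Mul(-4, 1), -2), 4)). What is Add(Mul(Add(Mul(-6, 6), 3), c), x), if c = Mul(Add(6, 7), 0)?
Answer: -62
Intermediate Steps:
c = 0 (c = Mul(13, 0) = 0)
x = -62 (x = Add(-74, Add(Mul(-4, -2), 4)) = Add(-74, Add(8, 4)) = Add(-74, 12) = -62)
Add(Mul(Add(Mul(-6, 6), 3), c), x) = Add(Mul(Add(Mul(-6, 6), 3), 0), -62) = Add(Mul(Add(-36, 3), 0), -62) = Add(Mul(-33, 0), -62) = Add(0, -62) = -62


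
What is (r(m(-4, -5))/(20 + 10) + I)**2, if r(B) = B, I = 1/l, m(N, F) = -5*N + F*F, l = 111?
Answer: 112225/49284 ≈ 2.2771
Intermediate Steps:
m(N, F) = F**2 - 5*N (m(N, F) = -5*N + F**2 = F**2 - 5*N)
I = 1/111 ≈ 0.0090090
(r(m(-4, -5))/(20 + 10) + I)**2 = (((-5)**2 - 5*(-4))/(20 + 10) + 1/111)**2 = ((25 + 20)/30 + 1/111)**2 = (45*(1/30) + 1/111)**2 = (3/2 + 1/111)**2 = (335/222)**2 = 112225/49284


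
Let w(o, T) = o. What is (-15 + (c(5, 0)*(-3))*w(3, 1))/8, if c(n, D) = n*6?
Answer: -285/8 ≈ -35.625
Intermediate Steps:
c(n, D) = 6*n
(-15 + (c(5, 0)*(-3))*w(3, 1))/8 = (-15 + ((6*5)*(-3))*3)/8 = (-15 + (30*(-3))*3)*(1/8) = (-15 - 90*3)*(1/8) = (-15 - 270)*(1/8) = -285*1/8 = -285/8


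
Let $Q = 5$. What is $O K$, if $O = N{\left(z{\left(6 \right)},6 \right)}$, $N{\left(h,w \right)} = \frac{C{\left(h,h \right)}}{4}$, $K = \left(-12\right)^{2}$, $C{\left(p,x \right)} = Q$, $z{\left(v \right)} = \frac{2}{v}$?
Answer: $180$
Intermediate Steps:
$C{\left(p,x \right)} = 5$
$K = 144$
$N{\left(h,w \right)} = \frac{5}{4}$
$O = \frac{5}{4} \approx 1.25$
$O K = \frac{5}{4} \cdot 144 = 180$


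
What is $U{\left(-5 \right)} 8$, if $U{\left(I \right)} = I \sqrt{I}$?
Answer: $- 40 i \sqrt{5} \approx - 89.443 i$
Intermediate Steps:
$U{\left(I \right)} = I^{\frac{3}{2}}$
$U{\left(-5 \right)} 8 = \left(-5\right)^{\frac{3}{2}} \cdot 8 = - 5 i \sqrt{5} \cdot 8 = - 40 i \sqrt{5}$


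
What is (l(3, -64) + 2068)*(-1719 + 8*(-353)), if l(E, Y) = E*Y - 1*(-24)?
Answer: -8631700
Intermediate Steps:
l(E, Y) = 24 + E*Y (l(E, Y) = E*Y + 24 = 24 + E*Y)
(l(3, -64) + 2068)*(-1719 + 8*(-353)) = ((24 + 3*(-64)) + 2068)*(-1719 + 8*(-353)) = ((24 - 192) + 2068)*(-1719 - 2824) = (-168 + 2068)*(-4543) = 1900*(-4543) = -8631700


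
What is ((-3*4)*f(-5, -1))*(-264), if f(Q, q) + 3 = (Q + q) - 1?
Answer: -31680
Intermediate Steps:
f(Q, q) = -4 + Q + q (f(Q, q) = -3 + ((Q + q) - 1) = -3 + (-1 + Q + q) = -4 + Q + q)
((-3*4)*f(-5, -1))*(-264) = ((-3*4)*(-4 - 5 - 1))*(-264) = -12*(-10)*(-264) = 120*(-264) = -31680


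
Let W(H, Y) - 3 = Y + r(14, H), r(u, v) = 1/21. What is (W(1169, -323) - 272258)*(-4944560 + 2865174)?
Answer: 11902690339882/21 ≈ 5.6680e+11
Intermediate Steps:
r(u, v) = 1/21 (r(u, v) = 1*(1/21) = 1/21)
W(H, Y) = 64/21 + Y (W(H, Y) = 3 + (Y + 1/21) = 3 + (1/21 + Y) = 64/21 + Y)
(W(1169, -323) - 272258)*(-4944560 + 2865174) = ((64/21 - 323) - 272258)*(-4944560 + 2865174) = (-6719/21 - 272258)*(-2079386) = -5724137/21*(-2079386) = 11902690339882/21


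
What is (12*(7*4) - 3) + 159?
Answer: 492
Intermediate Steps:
(12*(7*4) - 3) + 159 = (12*28 - 3) + 159 = (336 - 3) + 159 = 333 + 159 = 492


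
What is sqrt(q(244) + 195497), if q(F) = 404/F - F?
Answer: sqrt(726542574)/61 ≈ 441.88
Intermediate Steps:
q(F) = -F + 404/F
sqrt(q(244) + 195497) = sqrt((-1*244 + 404/244) + 195497) = sqrt((-244 + 404*(1/244)) + 195497) = sqrt((-244 + 101/61) + 195497) = sqrt(-14783/61 + 195497) = sqrt(11910534/61) = sqrt(726542574)/61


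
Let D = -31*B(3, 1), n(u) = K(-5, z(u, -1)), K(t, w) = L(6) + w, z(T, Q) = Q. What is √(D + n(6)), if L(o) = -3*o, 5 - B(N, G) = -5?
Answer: I*√329 ≈ 18.138*I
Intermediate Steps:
B(N, G) = 10 (B(N, G) = 5 - 1*(-5) = 5 + 5 = 10)
K(t, w) = -18 + w (K(t, w) = -3*6 + w = -18 + w)
n(u) = -19 (n(u) = -18 - 1 = -19)
D = -310 (D = -31*10 = -1*310 = -310)
√(D + n(6)) = √(-310 - 19) = √(-329) = I*√329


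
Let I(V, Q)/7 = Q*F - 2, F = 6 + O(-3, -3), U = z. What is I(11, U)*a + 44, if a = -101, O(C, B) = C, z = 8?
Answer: -15510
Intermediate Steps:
U = 8
F = 3 (F = 6 - 3 = 3)
I(V, Q) = -14 + 21*Q (I(V, Q) = 7*(Q*3 - 2) = 7*(3*Q - 2) = 7*(-2 + 3*Q) = -14 + 21*Q)
I(11, U)*a + 44 = (-14 + 21*8)*(-101) + 44 = (-14 + 168)*(-101) + 44 = 154*(-101) + 44 = -15554 + 44 = -15510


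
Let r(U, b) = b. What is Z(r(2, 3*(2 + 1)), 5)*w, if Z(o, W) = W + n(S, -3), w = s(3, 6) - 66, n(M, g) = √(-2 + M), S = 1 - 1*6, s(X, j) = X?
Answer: -315 - 63*I*√7 ≈ -315.0 - 166.68*I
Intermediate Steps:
S = -5 (S = 1 - 6 = -5)
w = -63 (w = 3 - 66 = -63)
Z(o, W) = W + I*√7 (Z(o, W) = W + √(-2 - 5) = W + √(-7) = W + I*√7)
Z(r(2, 3*(2 + 1)), 5)*w = (5 + I*√7)*(-63) = -315 - 63*I*√7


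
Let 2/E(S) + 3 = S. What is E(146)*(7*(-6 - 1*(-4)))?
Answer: -28/143 ≈ -0.19580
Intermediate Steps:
E(S) = 2/(-3 + S)
E(146)*(7*(-6 - 1*(-4))) = (2/(-3 + 146))*(7*(-6 - 1*(-4))) = (2/143)*(7*(-6 + 4)) = (2*(1/143))*(7*(-2)) = (2/143)*(-14) = -28/143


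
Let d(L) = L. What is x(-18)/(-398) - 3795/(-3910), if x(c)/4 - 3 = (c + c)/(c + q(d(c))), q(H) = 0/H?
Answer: 6227/6766 ≈ 0.92034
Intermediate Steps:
q(H) = 0
x(c) = 20 (x(c) = 12 + 4*((c + c)/(c + 0)) = 12 + 4*((2*c)/c) = 12 + 4*2 = 12 + 8 = 20)
x(-18)/(-398) - 3795/(-3910) = 20/(-398) - 3795/(-3910) = 20*(-1/398) - 3795*(-1/3910) = -10/199 + 33/34 = 6227/6766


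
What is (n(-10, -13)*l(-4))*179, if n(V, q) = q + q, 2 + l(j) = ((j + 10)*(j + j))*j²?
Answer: 3583580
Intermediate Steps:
l(j) = -2 + 2*j³*(10 + j) (l(j) = -2 + ((j + 10)*(j + j))*j² = -2 + ((10 + j)*(2*j))*j² = -2 + (2*j*(10 + j))*j² = -2 + 2*j³*(10 + j))
n(V, q) = 2*q
(n(-10, -13)*l(-4))*179 = ((2*(-13))*(-2 + 2*(-4)⁴ + 20*(-4)³))*179 = -26*(-2 + 2*256 + 20*(-64))*179 = -26*(-2 + 512 - 1280)*179 = -26*(-770)*179 = 20020*179 = 3583580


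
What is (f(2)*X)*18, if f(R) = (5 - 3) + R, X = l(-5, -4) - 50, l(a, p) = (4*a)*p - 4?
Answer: 1872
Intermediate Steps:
l(a, p) = -4 + 4*a*p (l(a, p) = 4*a*p - 4 = -4 + 4*a*p)
X = 26 (X = (-4 + 4*(-5)*(-4)) - 50 = (-4 + 80) - 50 = 76 - 50 = 26)
f(R) = 2 + R
(f(2)*X)*18 = ((2 + 2)*26)*18 = (4*26)*18 = 104*18 = 1872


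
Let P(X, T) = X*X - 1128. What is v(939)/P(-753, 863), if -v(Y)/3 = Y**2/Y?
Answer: -939/188627 ≈ -0.0049781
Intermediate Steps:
P(X, T) = -1128 + X**2 (P(X, T) = X**2 - 1128 = -1128 + X**2)
v(Y) = -3*Y (v(Y) = -3*Y**2/Y = -3*Y)
v(939)/P(-753, 863) = (-3*939)/(-1128 + (-753)**2) = -2817/(-1128 + 567009) = -2817/565881 = -2817*1/565881 = -939/188627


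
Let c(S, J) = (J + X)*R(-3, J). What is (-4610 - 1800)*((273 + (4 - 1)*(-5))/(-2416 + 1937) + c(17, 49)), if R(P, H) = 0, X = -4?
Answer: 1653780/479 ≈ 3452.6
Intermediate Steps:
c(S, J) = 0 (c(S, J) = (J - 4)*0 = (-4 + J)*0 = 0)
(-4610 - 1800)*((273 + (4 - 1)*(-5))/(-2416 + 1937) + c(17, 49)) = (-4610 - 1800)*((273 + (4 - 1)*(-5))/(-2416 + 1937) + 0) = -6410*((273 + 3*(-5))/(-479) + 0) = -6410*((273 - 15)*(-1/479) + 0) = -6410*(258*(-1/479) + 0) = -6410*(-258/479 + 0) = -6410*(-258/479) = 1653780/479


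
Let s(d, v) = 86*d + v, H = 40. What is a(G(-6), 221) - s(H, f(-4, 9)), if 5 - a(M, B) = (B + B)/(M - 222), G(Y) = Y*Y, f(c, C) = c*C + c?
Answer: -315514/93 ≈ -3392.6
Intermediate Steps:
f(c, C) = c + C*c (f(c, C) = C*c + c = c + C*c)
s(d, v) = v + 86*d
G(Y) = Y²
a(M, B) = 5 - 2*B/(-222 + M) (a(M, B) = 5 - (B + B)/(M - 222) = 5 - 2*B/(-222 + M))
a(G(-6), 221) - s(H, f(-4, 9)) = (-1110 - 2*221 + 5*(-6)²)/(-222 + (-6)²) - (-4*(1 + 9) + 86*40) = (-1110 - 442 + 5*36)/(-222 + 36) - (-4*10 + 3440) = (-1110 - 442 + 180)/(-186) - (-40 + 3440) = -1/186*(-1372) - 1*3400 = 686/93 - 3400 = -315514/93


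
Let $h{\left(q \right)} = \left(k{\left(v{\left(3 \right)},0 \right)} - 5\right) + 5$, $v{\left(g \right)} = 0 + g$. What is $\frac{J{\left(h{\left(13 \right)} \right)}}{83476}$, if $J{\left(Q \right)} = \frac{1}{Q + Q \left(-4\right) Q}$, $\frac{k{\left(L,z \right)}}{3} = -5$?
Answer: $- \frac{1}{76380540} \approx -1.3092 \cdot 10^{-8}$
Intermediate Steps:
$v{\left(g \right)} = g$
$k{\left(L,z \right)} = -15$ ($k{\left(L,z \right)} = 3 \left(-5\right) = -15$)
$h{\left(q \right)} = -15$ ($h{\left(q \right)} = \left(-15 - 5\right) + 5 = -20 + 5 = -15$)
$J{\left(Q \right)} = \frac{1}{Q - 4 Q^{2}}$ ($J{\left(Q \right)} = \frac{1}{Q + - 4 Q Q} = \frac{1}{Q - 4 Q^{2}}$)
$\frac{J{\left(h{\left(13 \right)} \right)}}{83476} = \frac{\left(-1\right) \frac{1}{-15} \frac{1}{-1 + 4 \left(-15\right)}}{83476} = \left(-1\right) \left(- \frac{1}{15}\right) \frac{1}{-1 - 60} \cdot \frac{1}{83476} = \left(-1\right) \left(- \frac{1}{15}\right) \frac{1}{-61} \cdot \frac{1}{83476} = \left(-1\right) \left(- \frac{1}{15}\right) \left(- \frac{1}{61}\right) \frac{1}{83476} = \left(- \frac{1}{915}\right) \frac{1}{83476} = - \frac{1}{76380540}$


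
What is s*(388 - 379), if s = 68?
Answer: 612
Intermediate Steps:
s*(388 - 379) = 68*(388 - 379) = 68*9 = 612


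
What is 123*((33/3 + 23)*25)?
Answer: 104550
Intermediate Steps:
123*((33/3 + 23)*25) = 123*((33*(1/3) + 23)*25) = 123*((11 + 23)*25) = 123*(34*25) = 123*850 = 104550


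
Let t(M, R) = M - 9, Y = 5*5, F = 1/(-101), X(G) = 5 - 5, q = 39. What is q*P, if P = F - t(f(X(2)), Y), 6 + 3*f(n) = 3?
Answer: 39351/101 ≈ 389.61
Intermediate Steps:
X(G) = 0
f(n) = -1 (f(n) = -2 + (⅓)*3 = -2 + 1 = -1)
F = -1/101 ≈ -0.0099010
Y = 25
t(M, R) = -9 + M
P = 1009/101 (P = -1/101 - (-9 - 1) = -1/101 - 1*(-10) = -1/101 + 10 = 1009/101 ≈ 9.9901)
q*P = 39*(1009/101) = 39351/101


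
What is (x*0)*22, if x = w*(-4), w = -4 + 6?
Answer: 0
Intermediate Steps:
w = 2
x = -8 (x = 2*(-4) = -8)
(x*0)*22 = -8*0*22 = 0*22 = 0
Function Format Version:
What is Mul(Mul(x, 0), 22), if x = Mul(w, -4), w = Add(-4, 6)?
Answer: 0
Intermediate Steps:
w = 2
x = -8 (x = Mul(2, -4) = -8)
Mul(Mul(x, 0), 22) = Mul(Mul(-8, 0), 22) = Mul(0, 22) = 0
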